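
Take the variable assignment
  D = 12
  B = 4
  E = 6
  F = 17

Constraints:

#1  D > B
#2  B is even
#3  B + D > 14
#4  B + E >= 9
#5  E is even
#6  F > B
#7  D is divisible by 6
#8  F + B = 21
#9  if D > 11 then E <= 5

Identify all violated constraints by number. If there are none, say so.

The assignment fails constraint 9.

#1 D = 12, B = 4; 12 > 4  true
#2 B = 4 is even  true
#3 B + D = 4 + 12 = 16; 16 > 14  true
#4 B + E = 4 + 6 = 10; 10 ≥ 9  true
#5 E = 6 is even  true
#6 F = 17, B = 4; 17 > 4  true
#7 12 / 6 = 2, so 6 divides 12  true
#8 F + B = 17 + 4 = 21  true
#9 D = 12 > 11, so we need E ≤ 5; but E = 6 > 5  false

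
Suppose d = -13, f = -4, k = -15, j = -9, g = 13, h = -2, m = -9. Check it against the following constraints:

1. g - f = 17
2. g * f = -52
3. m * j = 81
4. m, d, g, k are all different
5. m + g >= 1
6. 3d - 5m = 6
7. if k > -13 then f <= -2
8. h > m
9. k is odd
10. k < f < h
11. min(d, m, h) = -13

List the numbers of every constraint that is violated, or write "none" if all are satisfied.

1. g - f = 13 - (-4) = 17  yes
2. g * f = 13 * (-4) = -52  yes
3. m * j = -9 * (-9) = 81  yes
4. values -9, -13, 13, -15 are pairwise distinct  yes
5. m + g = -9 + 13 = 4; 4 ≥ 1  yes
6. 3d - 5m = 3(-13) - 5(-9) = 6  yes
7. k = -15, not > -13; antecedent false, conditional vacuously true  yes
8. h = -2, m = -9; -2 > -9  yes
9. k = -15 is odd  yes
10. values -15 < -4 < -2  yes
11. min(-13, -9, -2) = -13  yes

None — every constraint holds.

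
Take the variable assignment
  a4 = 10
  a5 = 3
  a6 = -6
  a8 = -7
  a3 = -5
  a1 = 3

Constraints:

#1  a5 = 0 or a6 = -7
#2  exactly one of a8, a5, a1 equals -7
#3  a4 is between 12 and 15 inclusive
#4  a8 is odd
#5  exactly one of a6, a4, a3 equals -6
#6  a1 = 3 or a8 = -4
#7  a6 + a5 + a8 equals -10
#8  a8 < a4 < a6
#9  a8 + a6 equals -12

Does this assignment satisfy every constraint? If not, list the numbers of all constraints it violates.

#1 a5 = 3 ≠ 0 and a6 = -6 ≠ -7; both disjuncts false — violated.
#2 a8=-7, a5=3, a1=3; 1 of them equals -7 — OK.
#3 a4 = 10 is outside [12, 15] — violated.
#4 a8 = -7 is odd — OK.
#5 a6=-6, a4=10, a3=-5; 1 of them equals -6 — OK.
#6 a1 = 3 = 3 (first disjunct) — OK.
#7 a6 + a5 + a8 = -6 + 3 + (-7) = -10 — OK.
#8 values -7, 10, -6; a4 = 10 is not < a6 = -6 — violated.
#9 a8 + a6 = -7 + (-6) = -13, not -12 — violated.

Violated: 1, 3, 8, 9.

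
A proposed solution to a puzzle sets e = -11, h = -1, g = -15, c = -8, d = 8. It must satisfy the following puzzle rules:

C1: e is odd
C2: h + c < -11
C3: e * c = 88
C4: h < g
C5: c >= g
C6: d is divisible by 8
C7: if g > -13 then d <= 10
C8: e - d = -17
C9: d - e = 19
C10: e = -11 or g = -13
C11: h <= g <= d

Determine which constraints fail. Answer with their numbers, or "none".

C1: e = -11 is odd — holds.
C2: h + c = -1 + (-8) = -9; -9 ≥ -11, bound -11 not met — does not hold.
C3: e * c = -11 * (-8) = 88 — holds.
C4: h = -1, g = -15; -1 ≥ -15 (want <) — does not hold.
C5: c = -8, g = -15; -8 ≥ -15 — holds.
C6: 8 / 8 = 1, so 8 divides 8 — holds.
C7: g = -15, not > -13; antecedent false, conditional vacuously true — holds.
C8: e - d = -11 - 8 = -19, not -17 — does not hold.
C9: d - e = 8 - (-11) = 19 — holds.
C10: e = -11 = -11 (first disjunct) — holds.
C11: values -1, -15, 8; h = -1 is not <= g = -15 — does not hold.

The assignment fails constraints 2, 4, 8, and 11.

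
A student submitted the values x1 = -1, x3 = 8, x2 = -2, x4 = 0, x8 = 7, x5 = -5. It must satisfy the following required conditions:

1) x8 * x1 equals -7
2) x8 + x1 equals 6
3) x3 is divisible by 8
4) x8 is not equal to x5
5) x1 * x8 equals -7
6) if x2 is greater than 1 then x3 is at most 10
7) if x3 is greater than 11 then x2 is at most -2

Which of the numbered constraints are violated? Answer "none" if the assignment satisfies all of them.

1) x8 * x1 = 7 * (-1) = -7  ✔
2) x8 + x1 = 7 + (-1) = 6  ✔
3) 8 / 8 = 1, so 8 divides 8  ✔
4) x8 = 7, x5 = -5; distinct  ✔
5) x1 * x8 = -1 * 7 = -7  ✔
6) x2 = -2, not > 1; antecedent false, conditional vacuously true  ✔
7) x3 = 8, not > 11; antecedent false, conditional vacuously true  ✔

Yes — all constraints hold.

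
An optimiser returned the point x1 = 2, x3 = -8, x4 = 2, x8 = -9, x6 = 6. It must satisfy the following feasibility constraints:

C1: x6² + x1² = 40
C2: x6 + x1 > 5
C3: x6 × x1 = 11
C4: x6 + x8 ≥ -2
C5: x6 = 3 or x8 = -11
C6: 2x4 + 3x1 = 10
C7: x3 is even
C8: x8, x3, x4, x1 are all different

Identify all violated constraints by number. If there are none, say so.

Constraints 3, 4, 5, and 8 do not hold.

C1: x6² + x1² = 6² + 2² = 36 + 4 = 40  yes
C2: x6 + x1 = 6 + 2 = 8; 8 > 5  yes
C3: x6 × x1 = 6 × 2 = 12, not 11  no
C4: x6 + x8 = 6 + (-9) = -3; -3 < -2, bound -2 not met  no
C5: x6 = 6 ≠ 3 and x8 = -9 ≠ -11; both disjuncts false  no
C6: 2x4 + 3x1 = 2(2) + 3(2) = 10  yes
C7: x3 = -8 is even  yes
C8: x4 = x1 = 2, not all different  no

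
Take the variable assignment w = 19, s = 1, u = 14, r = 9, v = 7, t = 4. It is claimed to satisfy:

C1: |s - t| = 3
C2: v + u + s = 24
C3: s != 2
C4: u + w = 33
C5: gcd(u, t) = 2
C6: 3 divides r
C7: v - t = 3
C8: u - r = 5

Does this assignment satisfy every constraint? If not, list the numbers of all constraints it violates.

Violated: 2.

C1: |1 - 4| = 3  ✓
C2: v + u + s = 7 + 14 + 1 = 22, not 24  ✗
C3: s = 1, and 1 ≠ 2  ✓
C4: u + w = 14 + 19 = 33  ✓
C5: gcd(14, 4) = 2  ✓
C6: 9 / 3 = 3, so 3 divides 9  ✓
C7: v - t = 7 - 4 = 3  ✓
C8: u - r = 14 - 9 = 5  ✓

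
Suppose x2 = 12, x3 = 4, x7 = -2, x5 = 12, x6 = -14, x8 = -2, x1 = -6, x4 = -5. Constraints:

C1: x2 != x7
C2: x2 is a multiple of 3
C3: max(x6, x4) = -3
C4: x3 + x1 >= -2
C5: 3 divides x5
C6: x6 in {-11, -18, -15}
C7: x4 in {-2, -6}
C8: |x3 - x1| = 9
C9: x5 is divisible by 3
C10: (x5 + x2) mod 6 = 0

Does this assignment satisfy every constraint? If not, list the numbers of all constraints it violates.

C1: x2 = 12, x7 = -2; distinct — OK.
C2: 12 / 3 = 4, so 3 divides 12 — OK.
C3: max(-14, -5) = -5, not -3 — violated.
C4: x3 + x1 = 4 + (-6) = -2; -2 ≥ -2 — OK.
C5: 12 / 3 = 4, so 3 divides 12 — OK.
C6: x6 = -14 is not in {-11, -18, -15} — violated.
C7: x4 = -5 is not in {-2, -6} — violated.
C8: |4 - (-6)| = 10, not 9 — violated.
C9: 12 / 3 = 4, so 3 divides 12 — OK.
C10: x5 + x2 = 24; 24 mod 6 = 0 — OK.

Constraints 3, 6, 7, and 8 do not hold.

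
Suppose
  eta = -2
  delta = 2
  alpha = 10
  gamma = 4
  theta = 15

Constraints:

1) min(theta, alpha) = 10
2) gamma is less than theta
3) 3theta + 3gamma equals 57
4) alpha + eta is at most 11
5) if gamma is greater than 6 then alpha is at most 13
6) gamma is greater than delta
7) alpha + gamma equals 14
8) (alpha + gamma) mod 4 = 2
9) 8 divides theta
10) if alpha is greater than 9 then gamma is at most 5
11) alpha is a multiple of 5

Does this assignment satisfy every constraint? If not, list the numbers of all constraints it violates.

The assignment fails constraint 9.

1) min(15, 10) = 10  ✓
2) gamma = 4, theta = 15; 4 < 15  ✓
3) 3theta + 3gamma = 3(15) + 3(4) = 57  ✓
4) alpha + eta = 10 + (-2) = 8; 8 ≤ 11  ✓
5) gamma = 4, not > 6; antecedent false, conditional vacuously true  ✓
6) gamma = 4, delta = 2; 4 > 2  ✓
7) alpha + gamma = 10 + 4 = 14  ✓
8) alpha + gamma = 14; 14 mod 4 = 2  ✓
9) 15 = 8*1 + 7, so 8 does not divide 15  ✗
10) alpha = 10 > 9, so we need gamma ≤ 5; gamma = 4 ≤ 5  ✓
11) 10 / 5 = 2, so 5 divides 10  ✓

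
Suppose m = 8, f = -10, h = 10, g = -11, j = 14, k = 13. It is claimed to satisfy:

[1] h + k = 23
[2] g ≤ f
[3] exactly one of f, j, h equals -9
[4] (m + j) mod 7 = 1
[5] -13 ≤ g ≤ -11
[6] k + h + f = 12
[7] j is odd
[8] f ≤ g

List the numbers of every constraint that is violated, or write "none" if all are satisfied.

Constraints 3, 6, 7, 8 are violated.

[1] h + k = 10 + 13 = 23 — OK.
[2] g = -11, f = -10; -11 ≤ -10 — OK.
[3] f=-10, j=14, h=10; 0 of them equal -9, not exactly one — violated.
[4] m + j = 22; 22 mod 7 = 1 — OK.
[5] g = -11 lies in [-13, -11] — OK.
[6] k + h + f = 13 + 10 + (-10) = 13, not 12 — violated.
[7] j = 14 is even — violated.
[8] f = -10, g = -11; -10 > -11 (want ≤) — violated.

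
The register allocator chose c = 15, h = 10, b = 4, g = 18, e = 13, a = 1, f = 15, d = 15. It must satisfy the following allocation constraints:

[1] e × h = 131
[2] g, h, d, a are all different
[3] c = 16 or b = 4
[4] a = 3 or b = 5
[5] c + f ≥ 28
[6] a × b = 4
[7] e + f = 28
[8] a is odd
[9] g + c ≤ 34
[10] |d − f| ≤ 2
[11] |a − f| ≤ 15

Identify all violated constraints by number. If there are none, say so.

Constraints 1, 4 do not hold.

[1] e × h = 13 × 10 = 130, not 131 — violated.
[2] values 18, 10, 15, 1 are pairwise distinct — OK.
[3] c = 15 ≠ 16, but b = 4 = 4 (second disjunct) — OK.
[4] a = 1 ≠ 3 and b = 4 ≠ 5; both disjuncts false — violated.
[5] c + f = 15 + 15 = 30; 30 ≥ 28 — OK.
[6] a × b = 1 × 4 = 4 — OK.
[7] e + f = 13 + 15 = 28 — OK.
[8] a = 1 is odd — OK.
[9] g + c = 18 + 15 = 33; 33 ≤ 34 — OK.
[10] |15 − 15| = 0; 0 ≤ 2 — OK.
[11] |1 − 15| = 14; 14 ≤ 15 — OK.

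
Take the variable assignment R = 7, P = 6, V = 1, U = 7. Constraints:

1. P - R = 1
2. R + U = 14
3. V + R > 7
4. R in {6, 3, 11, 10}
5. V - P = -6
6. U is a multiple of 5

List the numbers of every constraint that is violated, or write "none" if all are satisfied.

Constraints 1, 4, 5, 6 do not hold.

1. P - R = 6 - 7 = -1, not 1  ✗
2. R + U = 7 + 7 = 14  ✓
3. V + R = 1 + 7 = 8; 8 > 7  ✓
4. R = 7 is not in {6, 3, 11, 10}  ✗
5. V - P = 1 - 6 = -5, not -6  ✗
6. 7 = 5*1 + 2, so 5 does not divide 7  ✗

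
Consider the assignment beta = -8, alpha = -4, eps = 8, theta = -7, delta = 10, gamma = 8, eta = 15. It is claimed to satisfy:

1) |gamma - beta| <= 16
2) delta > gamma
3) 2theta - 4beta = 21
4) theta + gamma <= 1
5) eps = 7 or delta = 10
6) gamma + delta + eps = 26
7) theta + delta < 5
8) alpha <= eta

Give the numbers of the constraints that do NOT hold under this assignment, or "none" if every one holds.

1) |8 - (-8)| = 16; 16 ≤ 16 — OK.
2) delta = 10, gamma = 8; 10 > 8 — OK.
3) 2theta - 4beta = 2(-7) - 4(-8) = 18, not 21 — violated.
4) theta + gamma = -7 + 8 = 1; 1 ≤ 1 — OK.
5) eps = 8 ≠ 7, but delta = 10 = 10 (second disjunct) — OK.
6) gamma + delta + eps = 8 + 10 + 8 = 26 — OK.
7) theta + delta = -7 + 10 = 3; 3 < 5 — OK.
8) alpha = -4, eta = 15; -4 ≤ 15 — OK.

The assignment fails constraint 3.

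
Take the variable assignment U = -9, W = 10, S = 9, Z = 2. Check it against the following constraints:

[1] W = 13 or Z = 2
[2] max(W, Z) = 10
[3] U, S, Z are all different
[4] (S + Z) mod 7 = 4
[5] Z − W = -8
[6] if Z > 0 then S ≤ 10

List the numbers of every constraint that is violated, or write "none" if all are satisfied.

[1] W = 10 ≠ 13, but Z = 2 = 2 (second disjunct) — holds.
[2] max(10, 2) = 10 — holds.
[3] values -9, 9, 2 are pairwise distinct — holds.
[4] S + Z = 11; 11 mod 7 = 4 — holds.
[5] Z − W = 2 − 10 = -8 — holds.
[6] Z = 2 > 0, so we need S ≤ 10; S = 9 ≤ 10 — holds.

The assignment satisfies every constraint.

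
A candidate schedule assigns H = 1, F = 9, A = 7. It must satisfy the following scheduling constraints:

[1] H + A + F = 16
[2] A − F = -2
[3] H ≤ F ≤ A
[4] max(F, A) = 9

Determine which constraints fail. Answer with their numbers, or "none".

[1] H + A + F = 1 + 7 + 9 = 17, not 16  fails
[2] A − F = 7 − 9 = -2  holds
[3] values 1, 9, 7; F = 9 is not ≤ A = 7  fails
[4] max(9, 7) = 9  holds

Violated: 1 and 3.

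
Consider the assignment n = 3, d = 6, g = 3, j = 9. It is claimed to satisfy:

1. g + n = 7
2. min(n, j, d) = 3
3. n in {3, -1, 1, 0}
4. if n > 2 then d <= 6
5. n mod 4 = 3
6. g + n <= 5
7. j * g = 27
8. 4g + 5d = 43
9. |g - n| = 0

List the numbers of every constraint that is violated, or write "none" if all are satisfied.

1. g + n = 3 + 3 = 6, not 7 — violated.
2. min(3, 9, 6) = 3 — satisfied.
3. n = 3 is in {3, -1, 1, 0} — satisfied.
4. n = 3 > 2, so we need d ≤ 6; d = 6 ≤ 6 — satisfied.
5. 3 mod 4 = 3 — satisfied.
6. g + n = 3 + 3 = 6; 6 > 5, bound 5 not met — violated.
7. j * g = 9 * 3 = 27 — satisfied.
8. 4g + 5d = 4(3) + 5(6) = 42, not 43 — violated.
9. |3 - 3| = 0 — satisfied.

Constraints 1, 6, and 8 are violated.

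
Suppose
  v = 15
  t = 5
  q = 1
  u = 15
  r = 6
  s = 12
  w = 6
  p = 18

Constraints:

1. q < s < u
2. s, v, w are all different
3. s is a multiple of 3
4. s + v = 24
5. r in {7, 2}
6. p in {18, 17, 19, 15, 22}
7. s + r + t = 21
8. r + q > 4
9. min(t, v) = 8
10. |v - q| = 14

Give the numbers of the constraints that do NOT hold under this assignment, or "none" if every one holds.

1. values 1 < 12 < 15  ✔
2. values 12, 15, 6 are pairwise distinct  ✔
3. 12 / 3 = 4, so 3 divides 12  ✔
4. s + v = 12 + 15 = 27, not 24  ✘
5. r = 6 is not in {7, 2}  ✘
6. p = 18 is in {18, 17, 19, 15, 22}  ✔
7. s + r + t = 12 + 6 + 5 = 23, not 21  ✘
8. r + q = 6 + 1 = 7; 7 > 4  ✔
9. min(5, 15) = 5, not 8  ✘
10. |15 - 1| = 14  ✔

No — constraints 4, 5, 7, 9 are not satisfied.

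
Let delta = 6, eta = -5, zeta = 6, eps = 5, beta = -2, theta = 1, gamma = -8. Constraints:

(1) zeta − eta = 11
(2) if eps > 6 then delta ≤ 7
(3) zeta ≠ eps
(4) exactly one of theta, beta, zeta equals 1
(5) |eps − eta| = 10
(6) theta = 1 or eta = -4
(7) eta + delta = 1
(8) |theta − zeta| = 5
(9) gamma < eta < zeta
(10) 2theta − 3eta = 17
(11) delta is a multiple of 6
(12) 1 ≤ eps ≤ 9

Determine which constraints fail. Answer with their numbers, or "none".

All constraints are satisfied.

(1) zeta − eta = 6 − (-5) = 11  OK
(2) eps = 5, not > 6; antecedent false, conditional vacuously true  OK
(3) zeta = 6, eps = 5; distinct  OK
(4) theta=1, beta=-2, zeta=6; 1 of them equals 1  OK
(5) |5 − (-5)| = 10  OK
(6) theta = 1 = 1 (first disjunct)  OK
(7) eta + delta = -5 + 6 = 1  OK
(8) |1 − 6| = 5  OK
(9) values -8 < -5 < 6  OK
(10) 2theta − 3eta = 2(1) − 3(-5) = 17  OK
(11) 6 / 6 = 1, so 6 divides 6  OK
(12) eps = 5 lies in [1, 9]  OK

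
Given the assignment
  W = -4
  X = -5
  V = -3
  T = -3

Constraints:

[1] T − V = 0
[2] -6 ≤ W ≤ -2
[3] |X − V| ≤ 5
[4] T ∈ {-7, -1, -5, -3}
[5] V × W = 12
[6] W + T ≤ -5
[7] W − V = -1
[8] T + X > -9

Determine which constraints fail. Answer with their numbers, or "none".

Yes — all constraints hold.

[1] T − V = -3 − (-3) = 0 — holds.
[2] W = -4 lies in [-6, -2] — holds.
[3] |-5 − (-3)| = 2; 2 ≤ 5 — holds.
[4] T = -3 is in {-7, -1, -5, -3} — holds.
[5] V × W = -3 × (-4) = 12 — holds.
[6] W + T = -4 + (-3) = -7; -7 ≤ -5 — holds.
[7] W − V = -4 − (-3) = -1 — holds.
[8] T + X = -3 + (-5) = -8; -8 > -9 — holds.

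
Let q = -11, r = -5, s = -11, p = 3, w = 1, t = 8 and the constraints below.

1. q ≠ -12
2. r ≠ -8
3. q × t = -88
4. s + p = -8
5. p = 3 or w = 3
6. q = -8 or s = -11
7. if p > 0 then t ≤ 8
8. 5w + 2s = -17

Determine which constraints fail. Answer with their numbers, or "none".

Yes — all constraints hold.

1. q = -11, and -11 ≠ -12  true
2. r = -5, and -5 ≠ -8  true
3. q × t = -11 × 8 = -88  true
4. s + p = -11 + 3 = -8  true
5. p = 3 = 3 (first disjunct)  true
6. q = -11 ≠ -8, but s = -11 = -11 (second disjunct)  true
7. p = 3 > 0, so we need t ≤ 8; t = 8 ≤ 8  true
8. 5w + 2s = 5(1) + 2(-11) = -17  true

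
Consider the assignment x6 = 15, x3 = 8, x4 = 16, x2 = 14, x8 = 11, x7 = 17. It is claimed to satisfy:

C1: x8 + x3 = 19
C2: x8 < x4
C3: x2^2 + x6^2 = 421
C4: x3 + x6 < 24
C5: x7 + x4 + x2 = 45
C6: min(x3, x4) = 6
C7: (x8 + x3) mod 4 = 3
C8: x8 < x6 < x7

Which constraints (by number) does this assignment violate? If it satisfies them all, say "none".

C1: x8 + x3 = 11 + 8 = 19 — holds.
C2: x8 = 11, x4 = 16; 11 < 16 — holds.
C3: x2^2 + x6^2 = 14^2 + 15^2 = 196 + 225 = 421 — holds.
C4: x3 + x6 = 8 + 15 = 23; 23 < 24 — holds.
C5: x7 + x4 + x2 = 17 + 16 + 14 = 47, not 45 — fails.
C6: min(8, 16) = 8, not 6 — fails.
C7: x8 + x3 = 19; 19 mod 4 = 3 — holds.
C8: values 11 < 15 < 17 — holds.

Violated: 5 and 6.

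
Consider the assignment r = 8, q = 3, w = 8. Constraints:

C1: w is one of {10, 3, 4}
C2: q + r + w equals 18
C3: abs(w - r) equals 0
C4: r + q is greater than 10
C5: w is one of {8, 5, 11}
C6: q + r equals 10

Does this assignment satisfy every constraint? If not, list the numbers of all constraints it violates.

The assignment fails constraints 1, 2, 6.

C1: w = 8 is not in {10, 3, 4} — violated.
C2: q + r + w = 3 + 8 + 8 = 19, not 18 — violated.
C3: abs(8 - 8) = 0 — OK.
C4: r + q = 8 + 3 = 11; 11 > 10 — OK.
C5: w = 8 is in {8, 5, 11} — OK.
C6: q + r = 3 + 8 = 11, not 10 — violated.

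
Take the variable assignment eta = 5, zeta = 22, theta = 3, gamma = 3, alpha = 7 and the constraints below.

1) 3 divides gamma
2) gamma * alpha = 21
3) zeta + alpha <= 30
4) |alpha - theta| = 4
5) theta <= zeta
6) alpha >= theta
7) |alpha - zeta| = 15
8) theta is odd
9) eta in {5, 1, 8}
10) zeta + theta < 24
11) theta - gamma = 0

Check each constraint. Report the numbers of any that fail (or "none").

1) 3 / 3 = 1, so 3 divides 3  yes
2) gamma * alpha = 3 * 7 = 21  yes
3) zeta + alpha = 22 + 7 = 29; 29 ≤ 30  yes
4) |7 - 3| = 4  yes
5) theta = 3, zeta = 22; 3 ≤ 22  yes
6) alpha = 7, theta = 3; 7 ≥ 3  yes
7) |7 - 22| = 15  yes
8) theta = 3 is odd  yes
9) eta = 5 is in {5, 1, 8}  yes
10) zeta + theta = 22 + 3 = 25; 25 ≥ 24, bound 24 not met  no
11) theta - gamma = 3 - 3 = 0  yes

No — constraint 10 is not satisfied.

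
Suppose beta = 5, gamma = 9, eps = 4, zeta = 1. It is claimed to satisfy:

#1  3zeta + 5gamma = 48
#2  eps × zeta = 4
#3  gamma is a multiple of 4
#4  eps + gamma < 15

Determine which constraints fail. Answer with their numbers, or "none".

#1 3zeta + 5gamma = 3(1) + 5(9) = 48  ✓
#2 eps × zeta = 4 × 1 = 4  ✓
#3 9 = 4×2 + 1, so 4 does not divide 9  ✗
#4 eps + gamma = 4 + 9 = 13; 13 < 15  ✓

Violated: 3.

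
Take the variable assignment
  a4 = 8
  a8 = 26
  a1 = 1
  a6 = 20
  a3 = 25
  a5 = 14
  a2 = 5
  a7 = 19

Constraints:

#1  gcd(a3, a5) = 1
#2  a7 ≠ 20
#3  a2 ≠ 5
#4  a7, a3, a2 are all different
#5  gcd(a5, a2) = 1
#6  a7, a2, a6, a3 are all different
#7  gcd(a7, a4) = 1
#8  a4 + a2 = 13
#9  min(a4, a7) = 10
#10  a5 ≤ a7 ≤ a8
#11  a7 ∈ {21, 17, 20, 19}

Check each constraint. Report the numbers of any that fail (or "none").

#1 gcd(25, 14) = 1  ✔
#2 a7 = 19, and 19 ≠ 20  ✔
#3 a2 = 5, but 5 is required to differ  ✘
#4 values 19, 25, 5 are pairwise distinct  ✔
#5 gcd(14, 5) = 1  ✔
#6 values 19, 5, 20, 25 are pairwise distinct  ✔
#7 gcd(19, 8) = 1  ✔
#8 a4 + a2 = 8 + 5 = 13  ✔
#9 min(8, 19) = 8, not 10  ✘
#10 values 14 ≤ 19 ≤ 26  ✔
#11 a7 = 19 is in {21, 17, 20, 19}  ✔

No — constraints 3, 9 are not satisfied.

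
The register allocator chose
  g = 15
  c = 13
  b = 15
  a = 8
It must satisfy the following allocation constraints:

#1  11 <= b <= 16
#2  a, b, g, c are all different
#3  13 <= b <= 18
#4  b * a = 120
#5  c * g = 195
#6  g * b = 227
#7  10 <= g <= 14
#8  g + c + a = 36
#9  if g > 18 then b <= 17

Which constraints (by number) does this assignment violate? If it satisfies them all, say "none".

#1 b = 15 lies in [11, 16]  OK
#2 b = g = 15, not all different  FAIL
#3 b = 15 lies in [13, 18]  OK
#4 b * a = 15 * 8 = 120  OK
#5 c * g = 13 * 15 = 195  OK
#6 g * b = 15 * 15 = 225, not 227  FAIL
#7 g = 15 is outside [10, 14]  FAIL
#8 g + c + a = 15 + 13 + 8 = 36  OK
#9 g = 15, not > 18; antecedent false, conditional vacuously true  OK

The assignment fails constraints 2, 6, and 7.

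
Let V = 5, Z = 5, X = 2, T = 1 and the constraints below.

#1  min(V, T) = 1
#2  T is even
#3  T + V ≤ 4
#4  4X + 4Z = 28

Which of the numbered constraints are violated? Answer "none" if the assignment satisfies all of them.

No — constraints 2 and 3 are not satisfied.

#1 min(5, 1) = 1 — holds.
#2 T = 1 is odd — does not hold.
#3 T + V = 1 + 5 = 6; 6 > 4, bound 4 not met — does not hold.
#4 4X + 4Z = 4(2) + 4(5) = 28 — holds.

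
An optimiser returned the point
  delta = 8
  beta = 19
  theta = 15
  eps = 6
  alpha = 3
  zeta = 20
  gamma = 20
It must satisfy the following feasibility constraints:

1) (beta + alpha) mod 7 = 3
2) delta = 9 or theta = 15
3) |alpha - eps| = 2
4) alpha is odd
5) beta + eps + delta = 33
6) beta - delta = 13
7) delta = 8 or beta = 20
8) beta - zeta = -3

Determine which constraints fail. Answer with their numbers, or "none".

1) beta + alpha = 22; 22 mod 7 = 1, not 3 — does not hold.
2) delta = 8 ≠ 9, but theta = 15 = 15 (second disjunct) — holds.
3) |3 - 6| = 3, not 2 — does not hold.
4) alpha = 3 is odd — holds.
5) beta + eps + delta = 19 + 6 + 8 = 33 — holds.
6) beta - delta = 19 - 8 = 11, not 13 — does not hold.
7) delta = 8 = 8 (first disjunct) — holds.
8) beta - zeta = 19 - 20 = -1, not -3 — does not hold.

No — constraints 1, 3, 6, 8 are not satisfied.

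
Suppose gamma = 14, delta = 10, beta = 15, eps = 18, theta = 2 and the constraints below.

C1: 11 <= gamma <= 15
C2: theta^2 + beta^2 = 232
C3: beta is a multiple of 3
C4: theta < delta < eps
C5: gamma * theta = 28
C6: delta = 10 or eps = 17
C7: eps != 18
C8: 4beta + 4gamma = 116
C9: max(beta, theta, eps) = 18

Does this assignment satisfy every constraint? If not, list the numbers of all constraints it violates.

C1: gamma = 14 lies in [11, 15]  holds
C2: theta^2 + beta^2 = 2^2 + 15^2 = 4 + 225 = 229, not 232  fails
C3: 15 / 3 = 5, so 3 divides 15  holds
C4: values 2 < 10 < 18  holds
C5: gamma * theta = 14 * 2 = 28  holds
C6: delta = 10 = 10 (first disjunct)  holds
C7: eps = 18, but 18 is required to differ  fails
C8: 4beta + 4gamma = 4(15) + 4(14) = 116  holds
C9: max(15, 2, 18) = 18  holds

Constraints 2 and 7 do not hold.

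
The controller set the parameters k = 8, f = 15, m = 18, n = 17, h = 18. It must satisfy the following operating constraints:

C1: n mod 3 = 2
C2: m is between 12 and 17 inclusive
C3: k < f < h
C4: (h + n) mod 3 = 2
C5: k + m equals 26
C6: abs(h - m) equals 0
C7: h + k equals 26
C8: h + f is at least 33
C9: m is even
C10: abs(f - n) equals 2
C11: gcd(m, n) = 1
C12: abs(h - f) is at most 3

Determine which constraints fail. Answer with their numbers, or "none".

Constraint 2 does not hold.

C1: 17 mod 3 = 2 — satisfied.
C2: m = 18 is outside [12, 17] — violated.
C3: values 8 < 15 < 18 — satisfied.
C4: h + n = 35; 35 mod 3 = 2 — satisfied.
C5: k + m = 8 + 18 = 26 — satisfied.
C6: abs(18 - 18) = 0 — satisfied.
C7: h + k = 18 + 8 = 26 — satisfied.
C8: h + f = 18 + 15 = 33; 33 ≥ 33 — satisfied.
C9: m = 18 is even — satisfied.
C10: abs(15 - 17) = 2 — satisfied.
C11: gcd(18, 17) = 1 — satisfied.
C12: abs(18 - 15) = 3; 3 ≤ 3 — satisfied.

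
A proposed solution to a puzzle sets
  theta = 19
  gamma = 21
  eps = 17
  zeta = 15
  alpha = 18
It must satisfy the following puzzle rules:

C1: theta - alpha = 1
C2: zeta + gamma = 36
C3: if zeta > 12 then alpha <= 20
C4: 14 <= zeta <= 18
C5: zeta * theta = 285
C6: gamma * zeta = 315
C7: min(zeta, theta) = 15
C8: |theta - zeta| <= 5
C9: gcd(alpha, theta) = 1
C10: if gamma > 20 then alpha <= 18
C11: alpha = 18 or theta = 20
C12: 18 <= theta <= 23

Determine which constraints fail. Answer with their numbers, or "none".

The assignment satisfies every constraint.

C1: theta - alpha = 19 - 18 = 1  holds
C2: zeta + gamma = 15 + 21 = 36  holds
C3: zeta = 15 > 12, so we need alpha ≤ 20; alpha = 18 ≤ 20  holds
C4: zeta = 15 lies in [14, 18]  holds
C5: zeta * theta = 15 * 19 = 285  holds
C6: gamma * zeta = 21 * 15 = 315  holds
C7: min(15, 19) = 15  holds
C8: |19 - 15| = 4; 4 ≤ 5  holds
C9: gcd(18, 19) = 1  holds
C10: gamma = 21 > 20, so we need alpha ≤ 18; alpha = 18 ≤ 18  holds
C11: alpha = 18 = 18 (first disjunct)  holds
C12: theta = 19 lies in [18, 23]  holds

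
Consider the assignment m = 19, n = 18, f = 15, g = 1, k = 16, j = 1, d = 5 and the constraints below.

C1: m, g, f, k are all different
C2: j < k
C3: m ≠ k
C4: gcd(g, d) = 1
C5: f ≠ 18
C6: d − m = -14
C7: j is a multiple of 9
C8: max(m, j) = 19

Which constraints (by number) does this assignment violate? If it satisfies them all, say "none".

Constraint 7 does not hold.

C1: values 19, 1, 15, 16 are pairwise distinct — holds.
C2: j = 1, k = 16; 1 < 16 — holds.
C3: m = 19, k = 16; distinct — holds.
C4: gcd(1, 5) = 1 — holds.
C5: f = 15, and 15 ≠ 18 — holds.
C6: d − m = 5 − 19 = -14 — holds.
C7: 1 = 9×0 + 1, so 9 does not divide 1 — does not hold.
C8: max(19, 1) = 19 — holds.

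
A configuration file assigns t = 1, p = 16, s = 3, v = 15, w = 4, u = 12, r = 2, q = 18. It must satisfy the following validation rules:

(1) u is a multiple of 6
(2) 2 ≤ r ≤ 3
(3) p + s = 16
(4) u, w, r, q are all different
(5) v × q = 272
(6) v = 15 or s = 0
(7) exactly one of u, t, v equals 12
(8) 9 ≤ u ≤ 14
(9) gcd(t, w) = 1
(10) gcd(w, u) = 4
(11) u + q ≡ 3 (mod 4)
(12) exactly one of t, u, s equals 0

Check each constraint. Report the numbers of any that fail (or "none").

(1) 12 / 6 = 2, so 6 divides 12 — holds.
(2) r = 2 lies in [2, 3] — holds.
(3) p + s = 16 + 3 = 19, not 16 — fails.
(4) values 12, 4, 2, 18 are pairwise distinct — holds.
(5) v × q = 15 × 18 = 270, not 272 — fails.
(6) v = 15 = 15 (first disjunct) — holds.
(7) u=12, t=1, v=15; 1 of them equals 12 — holds.
(8) u = 12 lies in [9, 14] — holds.
(9) gcd(1, 4) = 1 — holds.
(10) gcd(4, 12) = 4 — holds.
(11) u + q = 30; 30 mod 4 = 2, not 3 — fails.
(12) t=1, u=12, s=3; 0 of them equal 0, not exactly one — fails.

Violated: 3, 5, 11, 12.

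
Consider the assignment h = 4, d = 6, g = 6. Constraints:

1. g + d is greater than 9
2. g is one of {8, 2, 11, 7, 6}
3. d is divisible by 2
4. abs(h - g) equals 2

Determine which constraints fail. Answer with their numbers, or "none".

1. g + d = 6 + 6 = 12; 12 > 9  OK
2. g = 6 is in {8, 2, 11, 7, 6}  OK
3. 6 / 2 = 3, so 2 divides 6  OK
4. abs(4 - 6) = 2  OK

Yes — all constraints hold.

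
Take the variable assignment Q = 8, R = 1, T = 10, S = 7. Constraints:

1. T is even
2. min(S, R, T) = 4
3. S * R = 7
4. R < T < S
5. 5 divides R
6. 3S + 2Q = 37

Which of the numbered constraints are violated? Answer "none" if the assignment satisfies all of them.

No — constraints 2, 4, 5 are not satisfied.

1. T = 10 is even — holds.
2. min(7, 1, 10) = 1, not 4 — fails.
3. S * R = 7 * 1 = 7 — holds.
4. values 1, 10, 7; T = 10 is not < S = 7 — fails.
5. 1 = 5*0 + 1, so 5 does not divide 1 — fails.
6. 3S + 2Q = 3(7) + 2(8) = 37 — holds.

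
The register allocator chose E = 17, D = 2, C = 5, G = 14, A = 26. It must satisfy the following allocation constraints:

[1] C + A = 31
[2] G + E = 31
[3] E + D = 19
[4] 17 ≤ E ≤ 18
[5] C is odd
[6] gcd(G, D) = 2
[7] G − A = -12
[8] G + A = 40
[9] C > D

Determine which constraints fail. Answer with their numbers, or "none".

[1] C + A = 5 + 26 = 31  ✓
[2] G + E = 14 + 17 = 31  ✓
[3] E + D = 17 + 2 = 19  ✓
[4] E = 17 lies in [17, 18]  ✓
[5] C = 5 is odd  ✓
[6] gcd(14, 2) = 2  ✓
[7] G − A = 14 − 26 = -12  ✓
[8] G + A = 14 + 26 = 40  ✓
[9] C = 5, D = 2; 5 > 2  ✓

The assignment satisfies every constraint.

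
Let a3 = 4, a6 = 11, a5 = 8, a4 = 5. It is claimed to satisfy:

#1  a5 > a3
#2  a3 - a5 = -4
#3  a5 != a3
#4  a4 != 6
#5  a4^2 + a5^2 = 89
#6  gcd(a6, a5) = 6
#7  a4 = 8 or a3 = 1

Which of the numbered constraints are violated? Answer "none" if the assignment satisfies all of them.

Constraints 6, 7 are violated.

#1 a5 = 8, a3 = 4; 8 > 4 — holds.
#2 a3 - a5 = 4 - 8 = -4 — holds.
#3 a5 = 8, a3 = 4; distinct — holds.
#4 a4 = 5, and 5 ≠ 6 — holds.
#5 a4^2 + a5^2 = 5^2 + 8^2 = 25 + 64 = 89 — holds.
#6 gcd(11, 8) = 1, not 6 — does not hold.
#7 a4 = 5 ≠ 8 and a3 = 4 ≠ 1; both disjuncts false — does not hold.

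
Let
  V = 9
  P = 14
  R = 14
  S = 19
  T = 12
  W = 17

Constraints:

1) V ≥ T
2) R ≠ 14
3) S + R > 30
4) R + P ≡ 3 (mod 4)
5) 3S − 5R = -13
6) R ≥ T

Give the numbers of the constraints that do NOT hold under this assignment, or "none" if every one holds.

1) V = 9, T = 12; 9 < 12 (want ≥)  ✗
2) R = 14, but 14 is required to differ  ✗
3) S + R = 19 + 14 = 33; 33 > 30  ✓
4) R + P = 28; 28 mod 4 = 0, not 3  ✗
5) 3S − 5R = 3(19) − 5(14) = -13  ✓
6) R = 14, T = 12; 14 ≥ 12  ✓

No — constraints 1, 2, 4 are not satisfied.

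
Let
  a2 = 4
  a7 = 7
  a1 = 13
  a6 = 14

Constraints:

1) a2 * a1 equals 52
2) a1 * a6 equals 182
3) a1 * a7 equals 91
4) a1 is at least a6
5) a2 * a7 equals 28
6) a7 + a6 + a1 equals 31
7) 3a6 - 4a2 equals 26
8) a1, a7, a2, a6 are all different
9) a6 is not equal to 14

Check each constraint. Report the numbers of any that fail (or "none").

1) a2 * a1 = 4 * 13 = 52  true
2) a1 * a6 = 13 * 14 = 182  true
3) a1 * a7 = 13 * 7 = 91  true
4) a1 = 13, a6 = 14; 13 < 14 (want ≥)  false
5) a2 * a7 = 4 * 7 = 28  true
6) a7 + a6 + a1 = 7 + 14 + 13 = 34, not 31  false
7) 3a6 - 4a2 = 3(14) - 4(4) = 26  true
8) values 13, 7, 4, 14 are pairwise distinct  true
9) a6 = 14, but 14 is required to differ  false

Violated: 4, 6, and 9.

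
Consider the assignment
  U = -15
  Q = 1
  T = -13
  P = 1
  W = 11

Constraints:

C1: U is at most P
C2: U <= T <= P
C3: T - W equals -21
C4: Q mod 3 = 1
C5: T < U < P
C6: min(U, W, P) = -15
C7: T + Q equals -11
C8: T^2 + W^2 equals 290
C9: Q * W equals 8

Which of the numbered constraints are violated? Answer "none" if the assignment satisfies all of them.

Constraints 3, 5, 7, and 9 do not hold.

C1: U = -15, P = 1; -15 ≤ 1  holds
C2: values -15 <= -13 <= 1  holds
C3: T - W = -13 - 11 = -24, not -21  fails
C4: 1 mod 3 = 1  holds
C5: values -13, -15, 1; T = -13 is not < U = -15  fails
C6: min(-15, 11, 1) = -15  holds
C7: T + Q = -13 + 1 = -12, not -11  fails
C8: T^2 + W^2 = (-13)^2 + 11^2 = 169 + 121 = 290  holds
C9: Q * W = 1 * 11 = 11, not 8  fails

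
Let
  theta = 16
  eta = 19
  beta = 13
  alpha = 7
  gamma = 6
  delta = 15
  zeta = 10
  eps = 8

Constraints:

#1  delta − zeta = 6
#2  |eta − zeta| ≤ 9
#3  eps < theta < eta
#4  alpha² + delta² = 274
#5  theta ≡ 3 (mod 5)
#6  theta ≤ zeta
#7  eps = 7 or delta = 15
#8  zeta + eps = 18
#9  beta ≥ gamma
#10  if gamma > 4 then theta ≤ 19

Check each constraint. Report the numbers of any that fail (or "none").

Constraints 1, 5, and 6 do not hold.

#1 delta − zeta = 15 − 10 = 5, not 6 — violated.
#2 |19 − 10| = 9; 9 ≤ 9 — OK.
#3 values 8 < 16 < 19 — OK.
#4 alpha² + delta² = 7² + 15² = 49 + 225 = 274 — OK.
#5 16 mod 5 = 1, not 3 — violated.
#6 theta = 16, zeta = 10; 16 > 10 (want ≤) — violated.
#7 eps = 8 ≠ 7, but delta = 15 = 15 (second disjunct) — OK.
#8 zeta + eps = 10 + 8 = 18 — OK.
#9 beta = 13, gamma = 6; 13 ≥ 6 — OK.
#10 gamma = 6 > 4, so we need theta ≤ 19; theta = 16 ≤ 19 — OK.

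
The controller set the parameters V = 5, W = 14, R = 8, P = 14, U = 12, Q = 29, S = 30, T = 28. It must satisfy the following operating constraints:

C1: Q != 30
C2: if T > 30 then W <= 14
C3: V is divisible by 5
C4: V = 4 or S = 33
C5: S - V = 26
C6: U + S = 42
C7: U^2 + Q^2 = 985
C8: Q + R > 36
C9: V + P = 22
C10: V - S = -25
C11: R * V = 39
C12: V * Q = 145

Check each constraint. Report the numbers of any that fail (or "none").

C1: Q = 29, and 29 ≠ 30 — holds.
C2: T = 28, not > 30; antecedent false, conditional vacuously true — holds.
C3: 5 / 5 = 1, so 5 divides 5 — holds.
C4: V = 5 ≠ 4 and S = 30 ≠ 33; both disjuncts false — does not hold.
C5: S - V = 30 - 5 = 25, not 26 — does not hold.
C6: U + S = 12 + 30 = 42 — holds.
C7: U^2 + Q^2 = 12^2 + 29^2 = 144 + 841 = 985 — holds.
C8: Q + R = 29 + 8 = 37; 37 > 36 — holds.
C9: V + P = 5 + 14 = 19, not 22 — does not hold.
C10: V - S = 5 - 30 = -25 — holds.
C11: R * V = 8 * 5 = 40, not 39 — does not hold.
C12: V * Q = 5 * 29 = 145 — holds.

Violated: 4, 5, 9, and 11.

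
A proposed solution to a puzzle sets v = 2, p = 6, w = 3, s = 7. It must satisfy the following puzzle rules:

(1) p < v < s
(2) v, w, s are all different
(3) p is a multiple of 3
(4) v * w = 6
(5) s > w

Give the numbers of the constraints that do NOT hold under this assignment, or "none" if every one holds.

Constraint 1 does not hold.

(1) values 6, 2, 7; p = 6 is not < v = 2 — fails.
(2) values 2, 3, 7 are pairwise distinct — holds.
(3) 6 / 3 = 2, so 3 divides 6 — holds.
(4) v * w = 2 * 3 = 6 — holds.
(5) s = 7, w = 3; 7 > 3 — holds.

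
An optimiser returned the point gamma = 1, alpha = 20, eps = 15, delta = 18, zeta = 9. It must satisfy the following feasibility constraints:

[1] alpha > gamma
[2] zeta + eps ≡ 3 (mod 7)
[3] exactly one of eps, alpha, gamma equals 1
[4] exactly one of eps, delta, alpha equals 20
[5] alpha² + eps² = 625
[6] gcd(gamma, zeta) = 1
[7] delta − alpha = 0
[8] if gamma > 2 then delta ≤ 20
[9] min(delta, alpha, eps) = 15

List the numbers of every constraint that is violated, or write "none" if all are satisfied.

Constraint 7 does not hold.

[1] alpha = 20, gamma = 1; 20 > 1  true
[2] zeta + eps = 24; 24 mod 7 = 3  true
[3] eps=15, alpha=20, gamma=1; 1 of them equals 1  true
[4] eps=15, delta=18, alpha=20; 1 of them equals 20  true
[5] alpha² + eps² = 20² + 15² = 400 + 225 = 625  true
[6] gcd(1, 9) = 1  true
[7] delta − alpha = 18 − 20 = -2, not 0  false
[8] gamma = 1, not > 2; antecedent false, conditional vacuously true  true
[9] min(18, 20, 15) = 15  true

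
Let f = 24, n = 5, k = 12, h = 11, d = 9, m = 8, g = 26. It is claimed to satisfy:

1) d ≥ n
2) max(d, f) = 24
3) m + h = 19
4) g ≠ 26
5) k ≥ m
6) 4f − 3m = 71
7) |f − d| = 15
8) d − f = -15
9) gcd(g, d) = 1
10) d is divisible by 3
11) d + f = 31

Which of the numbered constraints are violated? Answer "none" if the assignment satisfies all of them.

Violated: 4, 6, and 11.

1) d = 9, n = 5; 9 ≥ 5 — holds.
2) max(9, 24) = 24 — holds.
3) m + h = 8 + 11 = 19 — holds.
4) g = 26, but 26 is required to differ — does not hold.
5) k = 12, m = 8; 12 ≥ 8 — holds.
6) 4f − 3m = 4(24) − 3(8) = 72, not 71 — does not hold.
7) |24 − 9| = 15 — holds.
8) d − f = 9 − 24 = -15 — holds.
9) gcd(26, 9) = 1 — holds.
10) 9 / 3 = 3, so 3 divides 9 — holds.
11) d + f = 9 + 24 = 33, not 31 — does not hold.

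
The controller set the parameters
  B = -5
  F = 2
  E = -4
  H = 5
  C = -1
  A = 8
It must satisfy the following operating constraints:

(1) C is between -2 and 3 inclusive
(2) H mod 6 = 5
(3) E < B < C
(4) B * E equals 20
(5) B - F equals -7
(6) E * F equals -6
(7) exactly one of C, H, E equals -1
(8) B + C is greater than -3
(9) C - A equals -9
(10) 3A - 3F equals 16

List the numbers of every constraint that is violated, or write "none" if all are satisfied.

(1) C = -1 lies in [-2, 3] — OK.
(2) 5 mod 6 = 5 — OK.
(3) values -4, -5, -1; E = -4 is not < B = -5 — violated.
(4) B * E = -5 * (-4) = 20 — OK.
(5) B - F = -5 - 2 = -7 — OK.
(6) E * F = -4 * 2 = -8, not -6 — violated.
(7) C=-1, H=5, E=-4; 1 of them equals -1 — OK.
(8) B + C = -5 + (-1) = -6; -6 ≤ -3, bound -3 not met — violated.
(9) C - A = -1 - 8 = -9 — OK.
(10) 3A - 3F = 3(8) - 3(2) = 18, not 16 — violated.

Constraints 3, 6, 8, and 10 are violated.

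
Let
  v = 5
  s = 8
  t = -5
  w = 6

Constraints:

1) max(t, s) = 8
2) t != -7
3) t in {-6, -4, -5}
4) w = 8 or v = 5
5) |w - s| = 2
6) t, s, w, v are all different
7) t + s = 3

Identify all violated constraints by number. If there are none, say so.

Yes — all constraints hold.

1) max(-5, 8) = 8 — OK.
2) t = -5, and -5 ≠ -7 — OK.
3) t = -5 is in {-6, -4, -5} — OK.
4) w = 6 ≠ 8, but v = 5 = 5 (second disjunct) — OK.
5) |6 - 8| = 2 — OK.
6) values -5, 8, 6, 5 are pairwise distinct — OK.
7) t + s = -5 + 8 = 3 — OK.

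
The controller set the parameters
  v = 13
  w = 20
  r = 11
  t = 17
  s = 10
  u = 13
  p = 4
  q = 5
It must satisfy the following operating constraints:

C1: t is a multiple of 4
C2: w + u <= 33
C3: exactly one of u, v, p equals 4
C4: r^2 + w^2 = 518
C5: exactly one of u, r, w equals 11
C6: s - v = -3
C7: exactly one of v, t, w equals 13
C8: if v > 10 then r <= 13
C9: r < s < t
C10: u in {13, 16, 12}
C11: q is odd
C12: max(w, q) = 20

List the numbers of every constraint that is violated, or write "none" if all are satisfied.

Constraints 1, 4, 9 do not hold.

C1: 17 = 4*4 + 1, so 4 does not divide 17 — violated.
C2: w + u = 20 + 13 = 33; 33 ≤ 33 — OK.
C3: u=13, v=13, p=4; 1 of them equals 4 — OK.
C4: r^2 + w^2 = 11^2 + 20^2 = 121 + 400 = 521, not 518 — violated.
C5: u=13, r=11, w=20; 1 of them equals 11 — OK.
C6: s - v = 10 - 13 = -3 — OK.
C7: v=13, t=17, w=20; 1 of them equals 13 — OK.
C8: v = 13 > 10, so we need r ≤ 13; r = 11 ≤ 13 — OK.
C9: values 11, 10, 17; r = 11 is not < s = 10 — violated.
C10: u = 13 is in {13, 16, 12} — OK.
C11: q = 5 is odd — OK.
C12: max(20, 5) = 20 — OK.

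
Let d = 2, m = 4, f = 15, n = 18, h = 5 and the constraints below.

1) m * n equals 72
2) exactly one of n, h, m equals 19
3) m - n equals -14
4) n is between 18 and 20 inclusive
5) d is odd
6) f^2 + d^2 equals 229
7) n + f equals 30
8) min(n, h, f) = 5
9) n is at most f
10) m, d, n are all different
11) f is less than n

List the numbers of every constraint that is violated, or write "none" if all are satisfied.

1) m * n = 4 * 18 = 72 — holds.
2) n=18, h=5, m=4; 0 of them equal 19, not exactly one — fails.
3) m - n = 4 - 18 = -14 — holds.
4) n = 18 lies in [18, 20] — holds.
5) d = 2 is even — fails.
6) f^2 + d^2 = 15^2 + 2^2 = 225 + 4 = 229 — holds.
7) n + f = 18 + 15 = 33, not 30 — fails.
8) min(18, 5, 15) = 5 — holds.
9) n = 18, f = 15; 18 > 15 (want ≤) — fails.
10) values 4, 2, 18 are pairwise distinct — holds.
11) f = 15, n = 18; 15 < 18 — holds.

Constraints 2, 5, 7, 9 are violated.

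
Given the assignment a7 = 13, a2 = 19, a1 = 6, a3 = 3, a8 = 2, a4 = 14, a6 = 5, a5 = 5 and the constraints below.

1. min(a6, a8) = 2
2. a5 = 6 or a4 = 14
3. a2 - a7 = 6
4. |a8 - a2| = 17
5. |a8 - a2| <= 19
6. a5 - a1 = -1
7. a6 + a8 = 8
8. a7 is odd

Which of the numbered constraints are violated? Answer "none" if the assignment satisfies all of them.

No — constraint 7 is not satisfied.

1. min(5, 2) = 2 — holds.
2. a5 = 5 ≠ 6, but a4 = 14 = 14 (second disjunct) — holds.
3. a2 - a7 = 19 - 13 = 6 — holds.
4. |2 - 19| = 17 — holds.
5. |2 - 19| = 17; 17 ≤ 19 — holds.
6. a5 - a1 = 5 - 6 = -1 — holds.
7. a6 + a8 = 5 + 2 = 7, not 8 — fails.
8. a7 = 13 is odd — holds.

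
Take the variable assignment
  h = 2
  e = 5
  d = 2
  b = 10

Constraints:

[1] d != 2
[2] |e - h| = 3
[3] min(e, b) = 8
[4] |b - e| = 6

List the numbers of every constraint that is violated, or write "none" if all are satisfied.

[1] d = 2, but 2 is required to differ  ✗
[2] |5 - 2| = 3  ✓
[3] min(5, 10) = 5, not 8  ✗
[4] |10 - 5| = 5, not 6  ✗

Violated: 1, 3, and 4.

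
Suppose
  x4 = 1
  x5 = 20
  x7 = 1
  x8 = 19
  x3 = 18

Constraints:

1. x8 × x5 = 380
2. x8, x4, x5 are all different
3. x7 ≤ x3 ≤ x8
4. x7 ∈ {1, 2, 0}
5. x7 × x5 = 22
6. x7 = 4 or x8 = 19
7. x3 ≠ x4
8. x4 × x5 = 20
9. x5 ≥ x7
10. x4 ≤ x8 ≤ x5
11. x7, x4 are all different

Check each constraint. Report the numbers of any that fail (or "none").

1. x8 × x5 = 19 × 20 = 380  yes
2. values 19, 1, 20 are pairwise distinct  yes
3. values 1 ≤ 18 ≤ 19  yes
4. x7 = 1 is in {1, 2, 0}  yes
5. x7 × x5 = 1 × 20 = 20, not 22  no
6. x7 = 1 ≠ 4, but x8 = 19 = 19 (second disjunct)  yes
7. x3 = 18, x4 = 1; distinct  yes
8. x4 × x5 = 1 × 20 = 20  yes
9. x5 = 20, x7 = 1; 20 ≥ 1  yes
10. values 1 ≤ 19 ≤ 20  yes
11. x7 = x4 = 1, not all different  no

Constraints 5 and 11 are violated.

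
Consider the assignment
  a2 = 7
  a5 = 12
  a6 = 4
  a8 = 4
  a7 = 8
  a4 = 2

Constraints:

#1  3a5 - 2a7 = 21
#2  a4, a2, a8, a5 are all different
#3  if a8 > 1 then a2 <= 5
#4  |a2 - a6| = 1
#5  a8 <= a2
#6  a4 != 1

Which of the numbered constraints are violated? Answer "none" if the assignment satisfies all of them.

#1 3a5 - 2a7 = 3(12) - 2(8) = 20, not 21  ✗
#2 values 2, 7, 4, 12 are pairwise distinct  ✓
#3 a8 = 4 > 1, so we need a2 ≤ 5; but a2 = 7 > 5  ✗
#4 |7 - 4| = 3, not 1  ✗
#5 a8 = 4, a2 = 7; 4 ≤ 7  ✓
#6 a4 = 2, and 2 ≠ 1  ✓

Violated: 1, 3, and 4.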